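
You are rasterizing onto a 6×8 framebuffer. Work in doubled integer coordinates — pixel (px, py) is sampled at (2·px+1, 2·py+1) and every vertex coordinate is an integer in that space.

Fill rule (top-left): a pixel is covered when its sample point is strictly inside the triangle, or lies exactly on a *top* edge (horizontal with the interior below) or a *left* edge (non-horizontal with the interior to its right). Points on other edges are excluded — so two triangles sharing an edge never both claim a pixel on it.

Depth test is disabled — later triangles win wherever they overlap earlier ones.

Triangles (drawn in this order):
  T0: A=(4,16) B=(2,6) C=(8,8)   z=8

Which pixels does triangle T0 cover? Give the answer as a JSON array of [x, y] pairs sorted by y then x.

T0:
  2·area = 56
  edge (4, 16)→(2, 6): d=(-2,-10) top-left  bias=+0
  edge (2, 6)→(8, 8): d=(6,2) right/bottom  bias=-1
  edge (8, 8)→(4, 16): d=(-4,8) right/bottom  bias=-1
    (0,0)@(1, 1): e=[0,-28,84] → .  [on edge]
    (1,3)@(3, 7): e=[8,4,44] → X
    (2,3)@(5, 7): e=[28,0,28] → .  [on edge]
    (1,4)@(3, 9): e=[4,16,36] → X
    (2,4)@(5, 9): e=[24,12,20] → X
    (3,4)@(7, 9): e=[44,8,4] → X
    (4,4)@(9, 9): e=[64,4,-12] → .
    (5,4)@(11, 9): e=[84,0,-28] → .  [on edge]
    (1,5)@(3, 11): e=[0,28,28] → X  [on edge]
    (3,5)@(7, 11): e=[40,20,-4] → .
    (1,6)@(3, 13): e=[-4,40,20] → .
    (2,6)@(5, 13): e=[16,36,4] → X
  covered (7 px):
    . . . . . .
    . . . . . .
    . . . . . .
    . X . . . .
    . X X X . .
    . X X . . .
    . . X . . .
    . . . . . .

Answer: [[1,3],[1,4],[2,4],[3,4],[1,5],[2,5],[2,6]]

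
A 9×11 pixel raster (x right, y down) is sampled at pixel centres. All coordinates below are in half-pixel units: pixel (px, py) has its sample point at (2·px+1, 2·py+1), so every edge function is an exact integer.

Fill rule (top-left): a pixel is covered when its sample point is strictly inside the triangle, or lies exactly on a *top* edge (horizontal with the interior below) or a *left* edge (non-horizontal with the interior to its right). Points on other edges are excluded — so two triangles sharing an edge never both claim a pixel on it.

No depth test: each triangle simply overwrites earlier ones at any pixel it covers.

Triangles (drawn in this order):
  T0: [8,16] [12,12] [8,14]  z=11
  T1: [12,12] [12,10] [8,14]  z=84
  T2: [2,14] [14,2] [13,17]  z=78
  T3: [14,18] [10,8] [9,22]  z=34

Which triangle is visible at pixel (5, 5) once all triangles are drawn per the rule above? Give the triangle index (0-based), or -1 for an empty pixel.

T0:
  2·area = 8  (B↔C swapped to make it positive)
  edge (8, 16)→(8, 14): d=(0,-2) top-left  bias=+0
  edge (8, 14)→(12, 12): d=(4,-2) top-left  bias=+0
  edge (12, 12)→(8, 16): d=(-4,4) right/bottom  bias=-1
    (8,3)@(17, 7): e=[18,-10,0] → ·  [on edge]
    (7,4)@(15, 9): e=[14,-6,0] → ·  [on edge]
    (6,5)@(13, 11): e=[10,-2,0] → ·  [on edge]
    (5,6)@(11, 13): e=[6,2,0] → ·  [on edge]
    (4,7)@(9, 15): e=[2,6,0] → ·  [on edge]
    (3,8)@(7, 17): e=[-2,10,0] → ·  [on edge]
    (2,9)@(5, 19): e=[-6,14,0] → ·  [on edge]
    (1,10)@(3, 21): e=[-10,18,0] → ·  [on edge]
  covered (0 px):
    · · · · · · · · ·
    · · · · · · · · ·
    · · · · · · · · ·
    · · · · · · · · ·
    · · · · · · · · ·
    · · · · · · · · ·
    · · · · · · · · ·
    · · · · · · · · ·
    · · · · · · · · ·
    · · · · · · · · ·
    · · · · · · · · ·
T1:
  2·area = 8  (B↔C swapped to make it positive)
  edge (12, 12)→(8, 14): d=(-4,2) right/bottom  bias=-1
  edge (8, 14)→(12, 10): d=(4,-4) top-left  bias=+0
  edge (12, 10)→(12, 12): d=(0,2) right/bottom  bias=-1
    (8,2)@(17, 5): e=[18,0,-10] → ·  [on edge]
    (7,3)@(15, 7): e=[14,0,-6] → ·  [on edge]
    (6,4)@(13, 9): e=[10,0,-2] → ·  [on edge]
    (5,5)@(11, 11): e=[6,0,2] → #  [on edge]
    (6,5)@(13, 11): e=[2,8,-2] → ·
    (4,6)@(9, 13): e=[2,0,6] → #  [on edge]
    (5,6)@(11, 13): e=[-2,8,2] → ·
    (3,7)@(7, 15): e=[-2,0,10] → ·  [on edge]
    (4,7)@(9, 15): e=[-6,8,6] → ·
    (2,8)@(5, 17): e=[-6,0,14] → ·  [on edge]
    (1,9)@(3, 19): e=[-10,0,18] → ·  [on edge]
    (0,10)@(1, 21): e=[-14,0,22] → ·  [on edge]
  covered (2 px):
    · · · · · · · · ·
    · · · · · · · · ·
    · · · · · · · · ·
    · · · · · · · · ·
    · · · · · · · · ·
    · · · · · # · · ·
    · · · · # · · · ·
    · · · · · · · · ·
    · · · · · · · · ·
    · · · · · · · · ·
    · · · · · · · · ·
T2:
  2·area = 168
  edge (2, 14)→(14, 2): d=(12,-12) top-left  bias=+0
  edge (14, 2)→(13, 17): d=(-1,15) right/bottom  bias=-1
  edge (13, 17)→(2, 14): d=(-11,-3) top-left  bias=+0
    (7,0)@(15, 1): e=[0,-14,182] → ·  [on edge]
    (6,1)@(13, 3): e=[0,14,154] → #  [on edge]
    (7,1)@(15, 3): e=[24,-16,160] → ·
    (5,2)@(11, 5): e=[0,42,126] → #  [on edge]
    (7,2)@(15, 5): e=[48,-18,138] → ·
    (4,3)@(9, 7): e=[0,70,98] → #  [on edge]
    (7,3)@(15, 7): e=[72,-20,116] → ·
    (3,4)@(7, 9): e=[0,98,70] → #  [on edge]
    (7,4)@(15, 9): e=[96,-22,94] → ·
    (2,5)@(5, 11): e=[0,126,42] → #  [on edge]
    (7,5)@(15, 11): e=[120,-24,72] → ·
    (1,6)@(3, 13): e=[0,154,14] → #  [on edge]
    (0,7)@(1, 15): e=[0,182,-14] → ·  [on edge]
    (6,8)@(13, 17): e=[168,0,0] → ·  [on edge]
  covered (25 px):
    · · · · · · · · ·
    · · · · · · # · ·
    · · · · · # # · ·
    · · · · # # # · ·
    · · · # # # # · ·
    · · # # # # # · ·
    · # # # # # # · ·
    · · · # # # # · ·
    · · · · · · · · ·
    · · · · · · · · ·
    · · · · · · · · ·
T3:
  2·area = 66  (B↔C swapped to make it positive)
  edge (14, 18)→(9, 22): d=(-5,4) right/bottom  bias=-1
  edge (9, 22)→(10, 8): d=(1,-14) top-left  bias=+0
  edge (10, 8)→(14, 18): d=(4,10) right/bottom  bias=-1
    (5,5)@(11, 11): e=[47,17,2] → #
    (6,5)@(13, 11): e=[39,45,-18] → ·
    (5,6)@(11, 13): e=[37,19,10] → #
    (6,6)@(13, 13): e=[29,47,-10] → ·
    (5,7)@(11, 15): e=[27,21,18] → #
    (6,7)@(13, 15): e=[19,49,-2] → ·
    (5,8)@(11, 17): e=[17,23,26] → #
    (6,8)@(13, 17): e=[9,51,6] → #
    (7,8)@(15, 17): e=[1,79,-14] → ·
    (5,9)@(11, 19): e=[7,25,34] → #
    (6,9)@(13, 19): e=[-1,53,14] → ·
    (5,10)@(11, 21): e=[-3,27,42] → ·
  covered (6 px):
    · · · · · · · · ·
    · · · · · · · · ·
    · · · · · · · · ·
    · · · · · · · · ·
    · · · · · · · · ·
    · · · · · # · · ·
    · · · · · # · · ·
    · · · · · # · · ·
    · · · · · # # · ·
    · · · · · # · · ·
    · · · · · · · · ·

Z-buffer (winner per pixel, '.' = empty):
  . . . . . . . . .
  . . . . . . 2 . .
  . . . . . 2 2 . .
  . . . . 2 2 2 . .
  . . . 2 2 2 2 . .
  . . 2 2 2 3 2 . .
  . 2 2 2 2 3 2 . .
  . . . 2 2 3 2 . .
  . . . . . 3 3 . .
  . . . . . 3 . . .
  . . . . . . . . .

Final: 3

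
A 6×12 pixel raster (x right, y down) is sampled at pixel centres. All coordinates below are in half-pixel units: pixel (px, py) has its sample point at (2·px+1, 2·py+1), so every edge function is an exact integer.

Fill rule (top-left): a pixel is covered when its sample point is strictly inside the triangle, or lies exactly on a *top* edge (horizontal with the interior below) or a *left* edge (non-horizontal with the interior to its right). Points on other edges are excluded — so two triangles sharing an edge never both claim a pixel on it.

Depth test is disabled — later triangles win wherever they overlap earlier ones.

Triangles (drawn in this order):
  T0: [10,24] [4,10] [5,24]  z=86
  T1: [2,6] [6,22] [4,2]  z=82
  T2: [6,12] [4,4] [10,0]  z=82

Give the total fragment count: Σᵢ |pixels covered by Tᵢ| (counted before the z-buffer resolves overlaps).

T0:
  2·area = 70  (B↔C swapped to make it positive)
  edge (10, 24)→(5, 24): d=(-5,0) right/bottom  bias=-1
  edge (5, 24)→(4, 10): d=(-1,-14) top-left  bias=+0
  edge (4, 10)→(10, 24): d=(6,14) right/bottom  bias=-1
    (0,1)@(1, 3): e=[105,-35,0] → ·  [on edge]
    (2,6)@(5, 13): e=[55,11,4] → #
    (3,6)@(7, 13): e=[55,39,-24] → ·
    (2,7)@(5, 15): e=[45,9,16] → #
    (3,7)@(7, 15): e=[45,37,-12] → ·
    (2,8)@(5, 17): e=[35,7,28] → #
    (3,8)@(7, 17): e=[35,35,0] → ·  [on edge]
    (2,9)@(5, 19): e=[25,5,40] → #
    (3,9)@(7, 19): e=[25,33,12] → #
    (4,9)@(9, 19): e=[25,61,-16] → ·
    (2,10)@(5, 21): e=[15,3,52] → #
    (4,10)@(9, 21): e=[15,59,-4] → ·
  covered (10 px):
    · · · · · ·
    · · · · · ·
    · · · · · ·
    · · · · · ·
    · · · · · ·
    · · · · · ·
    · · # · · ·
    · · # · · ·
    · · # · · ·
    · · # # · ·
    · · # # · ·
    · · # # # ·
T1:
  2·area = 48  (B↔C swapped to make it positive)
  edge (2, 6)→(4, 2): d=(2,-4) top-left  bias=+0
  edge (4, 2)→(6, 22): d=(2,20) right/bottom  bias=-1
  edge (6, 22)→(2, 6): d=(-4,-16) top-left  bias=+0
    (1,2)@(3, 5): e=[2,26,20] → #
    (2,2)@(5, 5): e=[10,-14,52] → ·
    (1,3)@(3, 7): e=[6,30,12] → #
    (2,3)@(5, 7): e=[14,-10,44] → ·
    (1,4)@(3, 9): e=[10,34,4] → #
    (2,4)@(5, 9): e=[18,-6,36] → ·
    (1,5)@(3, 11): e=[14,38,-4] → ·
    (2,6)@(5, 13): e=[26,2,20] → #
    (3,6)@(7, 13): e=[34,-38,52] → ·
    (2,7)@(5, 15): e=[30,6,12] → #
    (3,7)@(7, 15): e=[38,-34,44] → ·
    (2,8)@(5, 17): e=[34,10,4] → #
  covered (6 px):
    · · · · · ·
    · · · · · ·
    · # · · · ·
    · # · · · ·
    · # · · · ·
    · · · · · ·
    · · # · · ·
    · · # · · ·
    · · # · · ·
    · · · · · ·
    · · · · · ·
    · · · · · ·
T2:
  2·area = 56
  edge (6, 12)→(4, 4): d=(-2,-8) top-left  bias=+0
  edge (4, 4)→(10, 0): d=(6,-4) top-left  bias=+0
  edge (10, 0)→(6, 12): d=(-4,12) right/bottom  bias=-1
    (4,0)@(9, 1): e=[46,2,8] → #
    (5,0)@(11, 1): e=[62,10,-16] → ·
    (3,1)@(7, 3): e=[26,6,24] → #
    (4,1)@(9, 3): e=[42,14,0] → ·  [on edge]
    (2,2)@(5, 5): e=[6,10,40] → #
    (4,2)@(9, 5): e=[38,26,-8] → ·
    (2,3)@(5, 7): e=[2,22,32] → #
    (4,3)@(9, 7): e=[34,38,-16] → ·
    (2,4)@(5, 9): e=[-2,34,24] → ·
    (3,4)@(7, 9): e=[14,42,0] → ·  [on edge]
    (2,7)@(5, 15): e=[-14,70,0] → ·  [on edge]
    (1,10)@(3, 21): e=[-42,98,0] → ·  [on edge]
  covered (6 px):
    · · · · # ·
    · · · # · ·
    · · # # · ·
    · · # # · ·
    · · · · · ·
    · · · · · ·
    · · · · · ·
    · · · · · ·
    · · · · · ·
    · · · · · ·
    · · · · · ·
    · · · · · ·

Final: 22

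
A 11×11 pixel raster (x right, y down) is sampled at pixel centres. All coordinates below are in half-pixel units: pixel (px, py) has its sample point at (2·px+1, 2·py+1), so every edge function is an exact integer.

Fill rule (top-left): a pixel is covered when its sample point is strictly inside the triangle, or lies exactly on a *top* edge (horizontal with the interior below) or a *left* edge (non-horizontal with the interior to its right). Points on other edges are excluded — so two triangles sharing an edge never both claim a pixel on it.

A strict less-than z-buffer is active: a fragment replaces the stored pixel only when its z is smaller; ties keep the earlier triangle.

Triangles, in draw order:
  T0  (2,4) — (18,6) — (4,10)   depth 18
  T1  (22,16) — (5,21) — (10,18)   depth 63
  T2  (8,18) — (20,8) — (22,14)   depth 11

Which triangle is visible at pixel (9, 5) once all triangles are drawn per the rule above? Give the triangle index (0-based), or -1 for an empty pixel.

T0:
  2·area = 92
  edge (2, 4)→(18, 6): d=(16,2) right/bottom  bias=-1
  edge (18, 6)→(4, 10): d=(-14,4) right/bottom  bias=-1
  edge (4, 10)→(2, 4): d=(-2,-6) top-left  bias=+0
    (0,0)@(1, 1): e=[-46,138,0] → .  [on edge]
    (1,2)@(3, 5): e=[14,74,4] → X
    (2,2)@(5, 5): e=[10,66,16] → X
    (3,2)@(7, 5): e=[6,58,28] → X
    (4,2)@(9, 5): e=[2,50,40] → X
    (5,2)@(11, 5): e=[-2,42,52] → .
    (1,3)@(3, 7): e=[46,46,0] → X  [on edge]
    (5,3)@(11, 7): e=[30,14,48] → X
    (6,3)@(13, 7): e=[26,6,60] → X
    (7,3)@(15, 7): e=[22,-2,72] → .
    (1,4)@(3, 9): e=[78,18,-4] → .
    (2,4)@(5, 9): e=[74,10,8] → X
    (2,6)@(5, 13): e=[138,-46,0] → .  [on edge]
    (3,9)@(7, 19): e=[230,-138,0] → .  [on edge]
  covered (12 px):
    . . . . . . . . . . .
    . . . . . . . . . . .
    . X X X X . . . . . .
    . X X X X X X . . . .
    . . X X . . . . . . .
    . . . . . . . . . . .
    . . . . . . . . . . .
    . . . . . . . . . . .
    . . . . . . . . . . .
    . . . . . . . . . . .
    . . . . . . . . . . .
T1:
  2·area = 26
  edge (22, 16)→(5, 21): d=(-17,5) right/bottom  bias=-1
  edge (5, 21)→(10, 18): d=(5,-3) top-left  bias=+0
  edge (10, 18)→(22, 16): d=(12,-2) top-left  bias=+0
    (7,7)@(15, 15): e=[52,0,-26] → .  [on edge]
    (8,8)@(17, 17): e=[8,16,2] → X
    (9,8)@(19, 17): e=[-2,22,6] → .
    (4,9)@(9, 19): e=[14,2,10] → X
    (5,9)@(11, 19): e=[4,8,14] → X
    (6,9)@(13, 19): e=[-6,14,18] → .
    (8,9)@(17, 19): e=[-26,26,26] → .
    (2,10)@(5, 21): e=[0,0,26] → .  [on edge]
    (4,10)@(9, 21): e=[-20,12,34] → .
    (5,10)@(11, 21): e=[-30,18,38] → .
  covered (3 px):
    . . . . . . . . . . .
    . . . . . . . . . . .
    . . . . . . . . . . .
    . . . . . . . . . . .
    . . . . . . . . . . .
    . . . . . . . . . . .
    . . . . . . . . . . .
    . . . . . . . . . . .
    . . . . . . . . X . .
    . . . . X X . . . . .
    . . . . . . . . . . .
T2:
  2·area = 92
  edge (8, 18)→(20, 8): d=(12,-10) top-left  bias=+0
  edge (20, 8)→(22, 14): d=(2,6) right/bottom  bias=-1
  edge (22, 14)→(8, 18): d=(-14,4) right/bottom  bias=-1
    (9,2)@(19, 5): e=[-46,0,138] → .  [on edge]
    (9,4)@(19, 9): e=[2,8,82] → X
    (10,4)@(21, 9): e=[22,-4,74] → .
    (8,5)@(17, 11): e=[6,24,62] → X
    (10,5)@(21, 11): e=[46,0,46] → .  [on edge]
    (7,6)@(15, 13): e=[10,40,42] → X
    (10,6)@(21, 13): e=[70,4,18] → X
    (6,7)@(13, 15): e=[14,56,22] → X
    (9,7)@(19, 15): e=[74,20,-2] → .
    (10,7)@(21, 15): e=[94,8,-10] → .
    (5,8)@(11, 17): e=[18,72,2] → X
    (6,8)@(13, 17): e=[38,60,-6] → .
  covered (11 px):
    . . . . . . . . . . .
    . . . . . . . . . . .
    . . . . . . . . . . .
    . . . . . . . . . . .
    . . . . . . . . . X .
    . . . . . . . . X X .
    . . . . . . . X X X X
    . . . . . . X X X . .
    . . . . . X . . . . .
    . . . . . . . . . . .
    . . . . . . . . . . .

Z-buffer (winner per pixel, '.' = empty):
  . . . . . . . . . . .
  . . . . . . . . . . .
  . 0 0 0 0 . . . . . .
  . 0 0 0 0 0 0 . . . .
  . . 0 0 . . . . . 2 .
  . . . . . . . . 2 2 .
  . . . . . . . 2 2 2 2
  . . . . . . 2 2 2 . .
  . . . . . 2 . . 1 . .
  . . . . 1 1 . . . . .
  . . . . . . . . . . .

Result: 2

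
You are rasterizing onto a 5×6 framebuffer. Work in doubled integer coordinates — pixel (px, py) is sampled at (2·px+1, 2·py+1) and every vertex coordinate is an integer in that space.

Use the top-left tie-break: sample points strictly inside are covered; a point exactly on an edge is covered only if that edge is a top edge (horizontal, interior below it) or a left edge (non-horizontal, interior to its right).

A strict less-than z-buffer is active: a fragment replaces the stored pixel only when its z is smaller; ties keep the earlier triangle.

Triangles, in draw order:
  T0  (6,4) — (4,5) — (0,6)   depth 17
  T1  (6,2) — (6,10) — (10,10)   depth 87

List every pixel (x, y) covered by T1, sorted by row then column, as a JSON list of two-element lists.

T0:
  2·area = 2
  edge (6, 4)→(4, 5): d=(-2,1) right/bottom  bias=-1
  edge (4, 5)→(0, 6): d=(-4,1) right/bottom  bias=-1
  edge (0, 6)→(6, 4): d=(6,-2) top-left  bias=+0
    (4,1)@(9, 3): e=[-1,3,0] → ·  [on edge]
    (1,2)@(3, 5): e=[1,1,0] → █  [on edge]
    (2,2)@(5, 5): e=[-1,-1,4] → ·
    (1,3)@(3, 7): e=[-3,-7,12] → ·
  covered (1 px):
    · · · · ·
    · · · · ·
    · █ · · ·
    · · · · ·
    · · · · ·
    · · · · ·
T1:
  2·area = 32  (B↔C swapped to make it positive)
  edge (6, 2)→(10, 10): d=(4,8) right/bottom  bias=-1
  edge (10, 10)→(6, 10): d=(-4,0) right/bottom  bias=-1
  edge (6, 10)→(6, 2): d=(0,-8) top-left  bias=+0
    (3,2)@(7, 5): e=[4,20,8] → █
    (4,2)@(9, 5): e=[-12,20,24] → ·
    (3,3)@(7, 7): e=[12,12,8] → █
    (4,3)@(9, 7): e=[-4,12,24] → ·
    (3,4)@(7, 9): e=[20,4,8] → █
    (4,4)@(9, 9): e=[4,4,24] → █
    (3,5)@(7, 11): e=[28,-4,8] → ·
    (4,5)@(9, 11): e=[12,-4,24] → ·
  covered (4 px):
    · · · · ·
    · · · · ·
    · · · █ ·
    · · · █ ·
    · · · █ █
    · · · · ·

Final: [[3,2],[3,3],[3,4],[4,4]]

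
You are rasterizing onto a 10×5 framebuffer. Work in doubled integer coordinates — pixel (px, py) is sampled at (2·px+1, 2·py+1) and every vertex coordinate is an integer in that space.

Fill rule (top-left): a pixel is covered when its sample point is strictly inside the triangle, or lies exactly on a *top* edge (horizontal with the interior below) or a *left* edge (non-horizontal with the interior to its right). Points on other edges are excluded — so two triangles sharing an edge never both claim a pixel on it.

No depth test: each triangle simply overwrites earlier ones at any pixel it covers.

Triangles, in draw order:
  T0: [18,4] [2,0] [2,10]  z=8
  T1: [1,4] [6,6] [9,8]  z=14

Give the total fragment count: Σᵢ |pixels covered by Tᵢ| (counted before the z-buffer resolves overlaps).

T0:
  2·area = 160  (B↔C swapped to make it positive)
  edge (18, 4)→(2, 10): d=(-16,6) right/bottom  bias=-1
  edge (2, 10)→(2, 0): d=(0,-10) top-left  bias=+0
  edge (2, 0)→(18, 4): d=(16,4) right/bottom  bias=-1
    (1,0)@(3, 1): e=[138,10,12] → #
    (2,0)@(5, 1): e=[126,30,4] → #
    (3,0)@(7, 1): e=[114,50,-4] → ·
    (1,1)@(3, 3): e=[106,10,44] → #
    (3,1)@(7, 3): e=[82,50,28] → #
    (4,1)@(9, 3): e=[70,70,20] → #
    (5,1)@(11, 3): e=[58,90,12] → #
    (6,1)@(13, 3): e=[46,110,4] → #
    (7,1)@(15, 3): e=[34,130,-4] → ·
    (1,2)@(3, 5): e=[74,10,76] → #
    (7,2)@(15, 5): e=[2,130,28] → #
    (8,2)@(17, 5): e=[-10,150,20] → ·
  covered (20 px):
    · # # · · · · · · ·
    · # # # # # # · · ·
    · # # # # # # # · ·
    · # # # # · · · · ·
    · # · · · · · · · ·
T1:
  2·area = 4
  edge (1, 4)→(6, 6): d=(5,2) right/bottom  bias=-1
  edge (6, 6)→(9, 8): d=(3,2) right/bottom  bias=-1
  edge (9, 8)→(1, 4): d=(-8,-4) top-left  bias=+0
    (1,2)@(3, 5): e=[1,3,0] → #  [on edge]
    (2,2)@(5, 5): e=[-3,-1,8] → ·
    (1,3)@(3, 7): e=[11,9,-16] → ·
    (3,3)@(7, 7): e=[3,1,0] → #  [on edge]
    (4,3)@(9, 7): e=[-1,-3,8] → ·
    (3,4)@(7, 9): e=[13,7,-16] → ·
    (5,4)@(11, 9): e=[5,-1,0] → ·  [on edge]
  covered (2 px):
    · · · · · · · · · ·
    · · · · · · · · · ·
    · # · · · · · · · ·
    · · · # · · · · · ·
    · · · · · · · · · ·

Answer: 22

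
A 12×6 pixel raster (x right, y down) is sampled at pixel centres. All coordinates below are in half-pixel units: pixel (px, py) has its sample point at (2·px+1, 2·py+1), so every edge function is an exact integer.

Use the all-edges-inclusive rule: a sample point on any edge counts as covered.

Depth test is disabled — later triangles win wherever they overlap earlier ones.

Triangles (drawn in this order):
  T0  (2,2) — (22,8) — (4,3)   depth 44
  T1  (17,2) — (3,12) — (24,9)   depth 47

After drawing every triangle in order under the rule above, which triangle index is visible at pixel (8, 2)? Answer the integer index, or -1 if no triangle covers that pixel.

T0:
  2·area = 8
  edge (2, 2)→(22, 8): d=(20,6) inclusive
  edge (22, 8)→(4, 3): d=(-18,-5) inclusive
  edge (4, 3)→(2, 2): d=(-2,-1) inclusive
    (2,1)@(5, 3): e=[2,5,1] → X
    (3,1)@(7, 3): e=[-10,15,3] → .
    (2,2)@(5, 5): e=[42,-31,-3] → .
  covered (1 px):
    . . . . . . . . . . . .
    . . X . . . . . . . . .
    . . . . . . . . . . . .
    . . . . . . . . . . . .
    . . . . . . . . . . . .
    . . . . . . . . . . . .
T1:
  2·area = 168  (B↔C swapped to make it positive)
  edge (17, 2)→(24, 9): d=(7,7) inclusive
  edge (24, 9)→(3, 12): d=(-21,3) inclusive
  edge (3, 12)→(17, 2): d=(14,-10) inclusive
    (8,1)@(17, 3): e=[7,147,14] → X
    (9,1)@(19, 3): e=[-7,141,34] → .
    (6,2)@(13, 5): e=[49,117,2] → X
    (7,2)@(15, 5): e=[35,111,22] → X
    (9,2)@(19, 5): e=[7,99,62] → X
    (10,2)@(21, 5): e=[-7,93,82] → .
    (5,3)@(11, 7): e=[77,81,10] → X
    (10,3)@(21, 7): e=[7,51,110] → X
    (11,3)@(23, 7): e=[-7,45,130] → .
    (4,4)@(9, 9): e=[105,45,18] → X
    (11,4)@(23, 9): e=[7,3,158] → X
    (2,5)@(5, 11): e=[147,15,6] → X
  covered (22 px):
    . . . . . . . . . . . .
    . . . . . . . . X . . .
    . . . . . . X X X X . .
    . . . . . X X X X X X .
    . . . . X X X X X X X X
    . . X X X . . . . . . .

Z-buffer (winner per pixel, '.' = empty):
  . . . . . . . . . . . .
  . . 0 . . . . . 1 . . .
  . . . . . . 1 1 1 1 . .
  . . . . . 1 1 1 1 1 1 .
  . . . . 1 1 1 1 1 1 1 1
  . . 1 1 1 . . . . . . .

Result: 1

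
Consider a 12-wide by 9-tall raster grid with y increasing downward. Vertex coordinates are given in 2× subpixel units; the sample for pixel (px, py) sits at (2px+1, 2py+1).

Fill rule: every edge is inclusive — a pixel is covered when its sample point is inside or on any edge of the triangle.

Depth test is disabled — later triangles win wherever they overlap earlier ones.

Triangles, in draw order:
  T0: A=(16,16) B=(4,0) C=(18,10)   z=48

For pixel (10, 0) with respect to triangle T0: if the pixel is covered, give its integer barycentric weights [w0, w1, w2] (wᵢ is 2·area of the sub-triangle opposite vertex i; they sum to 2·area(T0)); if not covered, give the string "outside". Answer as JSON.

T0:
  2·area = 104
  edge (16, 16)→(4, 0): d=(-12,-16) inclusive
  edge (4, 0)→(18, 10): d=(14,10) inclusive
  edge (18, 10)→(16, 16): d=(-2,6) inclusive
    (2,0)@(5, 1): e=[4,4,96] → #
    (3,0)@(7, 1): e=[36,-16,84] → ·
    (10,0)@(21, 1): e=[260,-156,0] → ·  [on edge]
    (2,1)@(5, 3): e=[-20,32,92] → ·
    (3,1)@(7, 3): e=[12,12,80] → #
    (4,1)@(9, 3): e=[44,-8,68] → ·
    (3,2)@(7, 5): e=[-12,40,76] → ·
    (4,2)@(9, 5): e=[20,20,64] → #
    (5,2)@(11, 5): e=[52,0,52] → #  [on edge]
    (6,2)@(13, 5): e=[84,-20,40] → ·
    (4,3)@(9, 7): e=[-4,48,60] → ·
    (5,3)@(11, 7): e=[28,28,48] → #
    (9,3)@(19, 7): e=[156,-52,0] → ·  [on edge]
    (8,6)@(17, 13): e=[52,52,0] → #  [on edge]
  covered (14 px):
    · · # · · · · · · · · ·
    · · · # · · · · · · · ·
    · · · · # # · · · · · ·
    · · · · · # # · · · · ·
    · · · · · # # # · · · ·
    · · · · · · # # # · · ·
    · · · · · · · # # · · ·
    · · · · · · · · · · · ·
    · · · · · · · · · · · ·

Result: "outside"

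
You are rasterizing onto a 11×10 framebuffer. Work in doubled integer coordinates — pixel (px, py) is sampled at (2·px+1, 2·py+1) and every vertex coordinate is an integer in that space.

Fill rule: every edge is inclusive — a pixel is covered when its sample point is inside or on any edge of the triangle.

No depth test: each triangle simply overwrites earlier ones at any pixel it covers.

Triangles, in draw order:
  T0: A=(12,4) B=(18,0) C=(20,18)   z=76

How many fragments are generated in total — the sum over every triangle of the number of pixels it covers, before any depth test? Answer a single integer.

T0:
  2·area = 116
  edge (12, 4)→(18, 0): d=(6,-4) inclusive
  edge (18, 0)→(20, 18): d=(2,18) inclusive
  edge (20, 18)→(12, 4): d=(-8,-14) inclusive
    (8,0)@(17, 1): e=[2,20,94] → #
    (9,0)@(19, 1): e=[10,-16,122] → ·
    (7,1)@(15, 3): e=[6,60,50] → #
    (9,1)@(19, 3): e=[22,-12,106] → ·
    (6,2)@(13, 5): e=[10,100,6] → #
    (9,2)@(19, 5): e=[34,-8,90] → ·
    (6,3)@(13, 7): e=[22,104,-10] → ·
    (7,3)@(15, 7): e=[30,68,18] → #
    (9,3)@(19, 7): e=[46,-4,74] → ·
    (7,4)@(15, 9): e=[42,72,2] → #
    (9,4)@(19, 9): e=[58,0,58] → #  [on edge]
    (10,4)@(21, 9): e=[66,-36,86] → ·
  covered (15 px):
    · · · · · · · · # · ·
    · · · · · · · # # · ·
    · · · · · · # # # · ·
    · · · · · · · # # · ·
    · · · · · · · # # # ·
    · · · · · · · · # # ·
    · · · · · · · · · # ·
    · · · · · · · · · # ·
    · · · · · · · · · · ·
    · · · · · · · · · · ·

Result: 15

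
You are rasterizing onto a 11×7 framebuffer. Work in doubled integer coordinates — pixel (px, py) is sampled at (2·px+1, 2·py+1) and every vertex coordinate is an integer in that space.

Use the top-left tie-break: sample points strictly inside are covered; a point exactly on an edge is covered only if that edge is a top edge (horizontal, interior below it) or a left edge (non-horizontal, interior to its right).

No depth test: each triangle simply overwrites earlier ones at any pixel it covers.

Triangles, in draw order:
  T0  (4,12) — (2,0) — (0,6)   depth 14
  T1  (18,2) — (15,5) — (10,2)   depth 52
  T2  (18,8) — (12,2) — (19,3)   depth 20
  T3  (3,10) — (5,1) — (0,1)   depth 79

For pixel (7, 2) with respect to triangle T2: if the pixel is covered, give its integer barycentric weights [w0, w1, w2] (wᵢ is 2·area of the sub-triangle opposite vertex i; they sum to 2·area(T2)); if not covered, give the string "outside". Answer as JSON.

T0:
  2·area = 36  (B↔C swapped to make it positive)
  edge (4, 12)→(0, 6): d=(-4,-6) top-left  bias=+0
  edge (0, 6)→(2, 0): d=(2,-6) top-left  bias=+0
  edge (2, 0)→(4, 12): d=(2,12) right/bottom  bias=-1
    (0,1)@(1, 3): e=[18,0,18] → #  [on edge]
    (1,1)@(3, 3): e=[30,12,-6] → ·
    (0,2)@(1, 5): e=[10,4,22] → #
    (1,2)@(3, 5): e=[22,16,-2] → ·
    (0,3)@(1, 7): e=[2,8,26] → #
    (1,3)@(3, 7): e=[14,20,2] → #
    (2,3)@(5, 7): e=[26,32,-22] → ·
    (0,4)@(1, 9): e=[-6,12,30] → ·
    (1,4)@(3, 9): e=[6,24,6] → #
    (2,4)@(5, 9): e=[18,36,-18] → ·
    (1,5)@(3, 11): e=[-2,28,10] → ·
  covered (5 px):
    · · · · · · · · · · ·
    # · · · · · · · · · ·
    # · · · · · · · · · ·
    # # · · · · · · · · ·
    · # · · · · · · · · ·
    · · · · · · · · · · ·
    · · · · · · · · · · ·
T1:
  2·area = 24
  edge (18, 2)→(15, 5): d=(-3,3) right/bottom  bias=-1
  edge (15, 5)→(10, 2): d=(-5,-3) top-left  bias=+0
  edge (10, 2)→(18, 2): d=(8,0) top-left  bias=+0
    (9,0)@(19, 1): e=[0,32,-8] → ·  [on edge]
    (6,1)@(13, 3): e=[12,4,8] → #
    (7,1)@(15, 3): e=[6,10,8] → #
    (8,1)@(17, 3): e=[0,16,8] → ·  [on edge]
    (6,2)@(13, 5): e=[6,-6,24] → ·
    (7,2)@(15, 5): e=[0,0,24] → ·  [on edge]
    (6,3)@(13, 7): e=[0,-16,40] → ·  [on edge]
    (5,4)@(11, 9): e=[0,-32,56] → ·  [on edge]
    (4,5)@(9, 11): e=[0,-48,72] → ·  [on edge]
    (3,6)@(7, 13): e=[0,-64,88] → ·  [on edge]
  covered (2 px):
    · · · · · · · · · · ·
    · · · · · · # # · · ·
    · · · · · · · · · · ·
    · · · · · · · · · · ·
    · · · · · · · · · · ·
    · · · · · · · · · · ·
    · · · · · · · · · · ·
T2:
  2·area = 36
  edge (18, 8)→(12, 2): d=(-6,-6) top-left  bias=+0
  edge (12, 2)→(19, 3): d=(7,1) right/bottom  bias=-1
  edge (19, 3)→(18, 8): d=(-1,5) right/bottom  bias=-1
    (2,0)@(5, 1): e=[-36,0,72] → ·  [on edge]
    (5,0)@(11, 1): e=[0,-6,42] → ·  [on edge]
    (6,1)@(13, 3): e=[0,6,30] → #  [on edge]
    (7,1)@(15, 3): e=[12,4,20] → #
    (8,1)@(17, 3): e=[24,2,10] → #
    (9,1)@(19, 3): e=[36,0,0] → ·  [on edge]
    (6,2)@(13, 5): e=[-12,20,28] → ·
    (7,2)@(15, 5): e=[0,18,18] → #  [on edge]
    (9,2)@(19, 5): e=[24,14,-2] → ·
    (7,3)@(15, 7): e=[-12,32,16] → ·
    (8,3)@(17, 7): e=[0,30,6] → #  [on edge]
    (9,3)@(19, 7): e=[12,28,-4] → ·
    (9,4)@(19, 9): e=[0,42,-6] → ·  [on edge]
    (10,5)@(21, 11): e=[0,54,-18] → ·  [on edge]
    (8,6)@(17, 13): e=[-36,72,0] → ·  [on edge]
  covered (6 px):
    · · · · · · · · · · ·
    · · · · · · # # # · ·
    · · · · · · · # # · ·
    · · · · · · · · # · ·
    · · · · · · · · · · ·
    · · · · · · · · · · ·
    · · · · · · · · · · ·
T3:
  2·area = 45  (B↔C swapped to make it positive)
  edge (3, 10)→(0, 1): d=(-3,-9) top-left  bias=+0
  edge (0, 1)→(5, 1): d=(5,0) top-left  bias=+0
  edge (5, 1)→(3, 10): d=(-2,9) right/bottom  bias=-1
    (0,0)@(1, 1): e=[9,0,36] → #  [on edge]
    (1,0)@(3, 1): e=[27,0,18] → #  [on edge]
    (2,0)@(5, 1): e=[45,0,0] → ·  [on edge]
    (3,0)@(7, 1): e=[63,0,-18] → ·  [on edge]
    (4,0)@(9, 1): e=[81,0,-36] → ·  [on edge]
    (5,0)@(11, 1): e=[99,0,-54] → ·  [on edge]
    (6,0)@(13, 1): e=[117,0,-72] → ·  [on edge]
    (7,0)@(15, 1): e=[135,0,-90] → ·  [on edge]
    (8,0)@(17, 1): e=[153,0,-108] → ·  [on edge]
    (9,0)@(19, 1): e=[171,0,-126] → ·  [on edge]
    (10,0)@(21, 1): e=[189,0,-144] → ·  [on edge]
    (0,1)@(1, 3): e=[3,10,32] → #
  covered (7 px):
    # # · · · · · · · · ·
    # # · · · · · · · · ·
    · # · · · · · · · · ·
    · # · · · · · · · · ·
    · # · · · · · · · · ·
    · · · · · · · · · · ·
    · · · · · · · · · · ·

Answer: [18,18,0]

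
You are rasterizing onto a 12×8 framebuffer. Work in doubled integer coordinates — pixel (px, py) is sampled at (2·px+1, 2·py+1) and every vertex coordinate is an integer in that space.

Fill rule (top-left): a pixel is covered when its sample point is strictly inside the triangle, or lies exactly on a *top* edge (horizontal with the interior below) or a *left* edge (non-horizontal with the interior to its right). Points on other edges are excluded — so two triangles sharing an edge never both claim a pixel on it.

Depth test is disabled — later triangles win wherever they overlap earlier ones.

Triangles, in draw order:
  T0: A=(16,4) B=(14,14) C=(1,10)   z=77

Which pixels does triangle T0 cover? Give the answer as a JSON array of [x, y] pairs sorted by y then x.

T0:
  2·area = 138
  edge (16, 4)→(14, 14): d=(-2,10) right/bottom  bias=-1
  edge (14, 14)→(1, 10): d=(-13,-4) top-left  bias=+0
  edge (1, 10)→(16, 4): d=(15,-6) top-left  bias=+0
    (7,2)@(15, 5): e=[8,121,9] → X
    (8,2)@(17, 5): e=[-12,129,21] → .
    (4,3)@(9, 7): e=[64,71,3] → X
    (5,3)@(11, 7): e=[44,79,15] → X
    (6,3)@(13, 7): e=[24,87,27] → X
    (8,3)@(17, 7): e=[-16,103,51] → .
    (2,4)@(5, 9): e=[100,29,9] → X
    (3,4)@(7, 9): e=[80,37,21] → X
    (7,4)@(15, 9): e=[0,69,69] → .  [on edge]
    (2,5)@(5, 11): e=[96,3,39] → X
    (7,5)@(15, 11): e=[-4,43,99] → .
    (2,6)@(5, 13): e=[92,-23,69] → .
  covered (17 px):
    . . . . . . . . . . . .
    . . . . . . . . . . . .
    . . . . . . . X . . . .
    . . . . X X X X . . . .
    . . X X X X X . . . . .
    . . X X X X X . . . . .
    . . . . . X X . . . . .
    . . . . . . . . . . . .

Answer: [[7,2],[4,3],[5,3],[6,3],[7,3],[2,4],[3,4],[4,4],[5,4],[6,4],[2,5],[3,5],[4,5],[5,5],[6,5],[5,6],[6,6]]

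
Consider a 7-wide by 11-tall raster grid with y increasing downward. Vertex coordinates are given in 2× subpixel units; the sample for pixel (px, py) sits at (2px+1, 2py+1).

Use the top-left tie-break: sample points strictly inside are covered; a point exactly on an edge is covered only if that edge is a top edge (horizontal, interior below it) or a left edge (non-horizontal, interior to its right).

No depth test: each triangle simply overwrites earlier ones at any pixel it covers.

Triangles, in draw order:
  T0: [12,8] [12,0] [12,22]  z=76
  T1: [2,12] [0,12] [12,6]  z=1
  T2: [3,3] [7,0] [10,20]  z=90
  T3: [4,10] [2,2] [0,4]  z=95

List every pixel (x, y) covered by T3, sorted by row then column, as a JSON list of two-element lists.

T0:
  degenerate (2·area = 0) — covers nothing
T1:
  2·area = 12
  edge (2, 12)→(0, 12): d=(-2,0) right/bottom  bias=-1
  edge (0, 12)→(12, 6): d=(12,-6) top-left  bias=+0
  edge (12, 6)→(2, 12): d=(-10,6) right/bottom  bias=-1
    (3,4)@(7, 9): e=[6,6,0] → ·  [on edge]
    (1,5)@(3, 11): e=[2,6,4] → █
    (2,5)@(5, 11): e=[2,18,-8] → ·
    (1,6)@(3, 13): e=[-2,30,-16] → ·
  covered (1 px):
    · · · · · · ·
    · · · · · · ·
    · · · · · · ·
    · · · · · · ·
    · · · · · · ·
    · █ · · · · ·
    · · · · · · ·
    · · · · · · ·
    · · · · · · ·
    · · · · · · ·
    · · · · · · ·
T2:
  2·area = 89
  edge (3, 3)→(7, 0): d=(4,-3) top-left  bias=+0
  edge (7, 0)→(10, 20): d=(3,20) right/bottom  bias=-1
  edge (10, 20)→(3, 3): d=(-7,-17) top-left  bias=+0
    (3,0)@(7, 1): e=[4,3,82] → █
    (4,0)@(9, 1): e=[10,-37,116] → ·
    (1,1)@(3, 3): e=[0,89,0] → █  [on edge]
    (2,1)@(5, 3): e=[6,49,34] → █
    (4,1)@(9, 3): e=[18,-31,102] → ·
    (1,2)@(3, 5): e=[8,95,-14] → ·
    (2,2)@(5, 5): e=[14,55,20] → █
    (4,2)@(9, 5): e=[26,-25,88] → ·
    (2,3)@(5, 7): e=[22,61,6] → █
    (4,3)@(9, 7): e=[34,-19,74] → ·
    (2,4)@(5, 9): e=[30,67,-8] → ·
    (3,4)@(7, 9): e=[36,27,26] → █
  covered (12 px):
    · · · █ · · ·
    · █ █ █ · · ·
    · · █ █ · · ·
    · · █ █ · · ·
    · · · █ · · ·
    · · · █ · · ·
    · · · · · · ·
    · · · · █ · ·
    · · · · █ · ·
    · · · · · · ·
    · · · · · · ·
T3:
  2·area = 20  (B↔C swapped to make it positive)
  edge (4, 10)→(0, 4): d=(-4,-6) top-left  bias=+0
  edge (0, 4)→(2, 2): d=(2,-2) top-left  bias=+0
  edge (2, 2)→(4, 10): d=(2,8) right/bottom  bias=-1
    (1,0)@(3, 1): e=[30,0,-10] → ·  [on edge]
    (0,1)@(1, 3): e=[10,0,10] → █  [on edge]
    (1,1)@(3, 3): e=[22,4,-6] → ·
    (0,2)@(1, 5): e=[2,4,14] → █
    (1,2)@(3, 5): e=[14,8,-2] → ·
    (0,3)@(1, 7): e=[-6,8,18] → ·
    (1,3)@(3, 7): e=[6,12,2] → █
    (2,3)@(5, 7): e=[18,16,-14] → ·
    (1,4)@(3, 9): e=[-2,16,6] → ·
  covered (3 px):
    · · · · · · ·
    █ · · · · · ·
    █ · · · · · ·
    · █ · · · · ·
    · · · · · · ·
    · · · · · · ·
    · · · · · · ·
    · · · · · · ·
    · · · · · · ·
    · · · · · · ·
    · · · · · · ·

Answer: [[0,1],[0,2],[1,3]]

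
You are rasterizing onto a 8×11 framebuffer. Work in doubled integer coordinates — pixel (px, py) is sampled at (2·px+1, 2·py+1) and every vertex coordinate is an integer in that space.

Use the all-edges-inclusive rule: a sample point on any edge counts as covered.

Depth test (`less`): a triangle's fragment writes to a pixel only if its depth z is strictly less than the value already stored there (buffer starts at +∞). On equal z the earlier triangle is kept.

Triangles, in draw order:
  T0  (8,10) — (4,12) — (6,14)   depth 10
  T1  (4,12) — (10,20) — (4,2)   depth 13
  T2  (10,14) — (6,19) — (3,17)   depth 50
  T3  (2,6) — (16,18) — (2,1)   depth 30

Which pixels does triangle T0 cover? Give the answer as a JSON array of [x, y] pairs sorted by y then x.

T0:
  2·area = 12  (B↔C swapped to make it positive)
  edge (8, 10)→(6, 14): d=(-2,4) inclusive
  edge (6, 14)→(4, 12): d=(-2,-2) inclusive
  edge (4, 12)→(8, 10): d=(4,-2) inclusive
    (0,4)@(1, 9): e=[30,0,-18] → .  [on edge]
    (1,5)@(3, 11): e=[18,0,-6] → .  [on edge]
    (3,5)@(7, 11): e=[2,8,2] → X
    (4,5)@(9, 11): e=[-6,12,6] → .
    (2,6)@(5, 13): e=[6,0,6] → X  [on edge]
    (3,6)@(7, 13): e=[-2,4,10] → .
    (2,7)@(5, 15): e=[2,-4,14] → .
    (3,7)@(7, 15): e=[-6,0,18] → .  [on edge]
    (4,8)@(9, 17): e=[-18,0,30] → .  [on edge]
    (5,9)@(11, 19): e=[-30,0,42] → .  [on edge]
    (6,10)@(13, 21): e=[-42,0,54] → .  [on edge]
  covered (2 px):
    . . . . . . . .
    . . . . . . . .
    . . . . . . . .
    . . . . . . . .
    . . . . . . . .
    . . . X . . . .
    . . X . . . . .
    . . . . . . . .
    . . . . . . . .
    . . . . . . . .
    . . . . . . . .
T1:
  2·area = 60  (B↔C swapped to make it positive)
  edge (4, 12)→(4, 2): d=(0,-10) inclusive
  edge (4, 2)→(10, 20): d=(6,18) inclusive
  edge (10, 20)→(4, 12): d=(-6,-8) inclusive
    (2,2)@(5, 5): e=[10,0,50] → X  [on edge]
    (3,2)@(7, 5): e=[30,-36,66] → .
    (2,3)@(5, 7): e=[10,12,38] → X
    (3,3)@(7, 7): e=[30,-24,54] → .
    (2,4)@(5, 9): e=[10,24,26] → X
    (3,4)@(7, 9): e=[30,-12,42] → .
    (2,5)@(5, 11): e=[10,36,14] → X
    (3,5)@(7, 11): e=[30,0,30] → X  [on edge]
    (4,5)@(9, 11): e=[50,-36,46] → .
    (2,6)@(5, 13): e=[10,48,2] → X
    (4,6)@(9, 13): e=[50,-24,34] → .
    (2,7)@(5, 15): e=[10,60,-10] → .
    (4,8)@(9, 17): e=[50,0,10] → X  [on edge]
  covered (9 px):
    . . . . . . . .
    . . . . . . . .
    . . X . . . . .
    . . X . . . . .
    . . X . . . . .
    . . X X . . . .
    . . X X . . . .
    . . . X . . . .
    . . . . X . . .
    . . . . . . . .
    . . . . . . . .
T2:
  2·area = 23
  edge (10, 14)→(6, 19): d=(-4,5) inclusive
  edge (6, 19)→(3, 17): d=(-3,-2) inclusive
  edge (3, 17)→(10, 14): d=(7,-3) inclusive
    (4,7)@(9, 15): e=[1,18,4] → X
    (5,7)@(11, 15): e=[-9,22,10] → .
    (1,8)@(3, 17): e=[23,0,0] → X  [on edge]
    (2,8)@(5, 17): e=[13,4,6] → X
    (3,8)@(7, 17): e=[3,8,12] → X
    (4,8)@(9, 17): e=[-7,12,18] → .
    (1,9)@(3, 19): e=[15,-6,14] → .
    (2,9)@(5, 19): e=[5,-2,20] → .
    (3,9)@(7, 19): e=[-5,2,26] → .
    (4,10)@(9, 21): e=[-23,0,46] → .  [on edge]
  covered (4 px):
    . . . . . . . .
    . . . . . . . .
    . . . . . . . .
    . . . . . . . .
    . . . . . . . .
    . . . . . . . .
    . . . . . . . .
    . . . . X . . .
    . X X X . . . .
    . . . . . . . .
    . . . . . . . .
T3:
  2·area = 70  (B↔C swapped to make it positive)
  edge (2, 6)→(2, 1): d=(0,-5) inclusive
  edge (2, 1)→(16, 18): d=(14,17) inclusive
  edge (16, 18)→(2, 6): d=(-14,-12) inclusive
    (1,1)@(3, 3): e=[5,11,54] → X
    (2,1)@(5, 3): e=[15,-23,78] → .
    (1,2)@(3, 5): e=[5,39,26] → X
    (2,2)@(5, 5): e=[15,5,50] → X
    (3,2)@(7, 5): e=[25,-29,74] → .
    (1,3)@(3, 7): e=[5,67,-2] → .
    (2,3)@(5, 7): e=[15,33,22] → X
    (3,3)@(7, 7): e=[25,-1,46] → .
    (2,4)@(5, 9): e=[15,61,-6] → .
    (3,4)@(7, 9): e=[25,27,18] → X
    (4,4)@(9, 9): e=[35,-7,42] → .
    (3,5)@(7, 11): e=[25,55,-10] → .
  covered (9 px):
    . . . . . . . .
    . X . . . . . .
    . X X . . . . .
    . . X . . . . .
    . . . X . . . .
    . . . . X . . .
    . . . . . X . .
    . . . . . . X .
    . . . . . . . X
    . . . . . . . .
    . . . . . . . .

Final: [[3,5],[2,6]]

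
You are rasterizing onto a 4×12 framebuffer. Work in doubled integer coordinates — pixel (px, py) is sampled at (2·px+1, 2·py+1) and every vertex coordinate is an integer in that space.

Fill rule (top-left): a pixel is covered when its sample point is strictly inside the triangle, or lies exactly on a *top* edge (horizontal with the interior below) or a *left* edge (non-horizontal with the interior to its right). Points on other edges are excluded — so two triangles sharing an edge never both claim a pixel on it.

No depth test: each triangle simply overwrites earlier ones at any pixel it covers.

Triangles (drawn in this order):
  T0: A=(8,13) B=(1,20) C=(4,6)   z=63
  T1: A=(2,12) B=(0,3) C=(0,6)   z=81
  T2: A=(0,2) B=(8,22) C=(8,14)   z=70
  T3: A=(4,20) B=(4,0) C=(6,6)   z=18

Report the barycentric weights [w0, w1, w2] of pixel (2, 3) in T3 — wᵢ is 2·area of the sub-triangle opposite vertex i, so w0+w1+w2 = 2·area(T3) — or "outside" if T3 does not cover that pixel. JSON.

T0:
  2·area = 77
  edge (8, 13)→(1, 20): d=(-7,7) right/bottom  bias=-1
  edge (1, 20)→(4, 6): d=(3,-14) top-left  bias=+0
  edge (4, 6)→(8, 13): d=(4,7) right/bottom  bias=-1
    (2,4)@(5, 9): e=[49,23,5] → X
    (3,4)@(7, 9): e=[35,51,-9] → .
    (1,5)@(3, 11): e=[49,1,27] → X
    (3,5)@(7, 11): e=[21,57,-1] → .
    (1,6)@(3, 13): e=[35,7,35] → X
    (3,6)@(7, 13): e=[7,63,7] → X
    (1,7)@(3, 15): e=[21,13,43] → X
    (3,7)@(7, 15): e=[-7,69,15] → .
    (1,8)@(3, 17): e=[7,19,51] → X
    (2,8)@(5, 17): e=[-7,47,37] → .
    (1,9)@(3, 19): e=[-7,25,59] → .
  covered (9 px):
    . . . .
    . . . .
    . . . .
    . . . .
    . . X .
    . X X .
    . X X X
    . X X .
    . X . .
    . . . .
    . . . .
    . . . .
T1:
  2·area = 6  (B↔C swapped to make it positive)
  edge (2, 12)→(0, 6): d=(-2,-6) top-left  bias=+0
  edge (0, 6)→(0, 3): d=(0,-3) top-left  bias=+0
  edge (0, 3)→(2, 12): d=(2,9) right/bottom  bias=-1
    (0,4)@(1, 9): e=[0,3,3] → X  [on edge]
    (1,4)@(3, 9): e=[12,9,-15] → .
    (0,5)@(1, 11): e=[-4,3,7] → .
    (1,7)@(3, 15): e=[0,9,-3] → .  [on edge]
    (2,10)@(5, 21): e=[0,15,-9] → .  [on edge]
  covered (1 px):
    . . . .
    . . . .
    . . . .
    . . . .
    X . . .
    . . . .
    . . . .
    . . . .
    . . . .
    . . . .
    . . . .
    . . . .
T2:
  2·area = 64  (B↔C swapped to make it positive)
  edge (0, 2)→(8, 14): d=(8,12) right/bottom  bias=-1
  edge (8, 14)→(8, 22): d=(0,8) right/bottom  bias=-1
  edge (8, 22)→(0, 2): d=(-8,-20) top-left  bias=+0
    (1,3)@(3, 7): e=[4,40,20] → X
    (2,3)@(5, 7): e=[-20,24,60] → .
    (1,4)@(3, 9): e=[20,40,4] → X
    (2,4)@(5, 9): e=[-4,24,44] → .
    (1,5)@(3, 11): e=[36,40,-12] → .
    (2,5)@(5, 11): e=[12,24,28] → X
    (3,5)@(7, 11): e=[-12,8,68] → .
    (2,6)@(5, 13): e=[28,24,12] → X
    (3,6)@(7, 13): e=[4,8,52] → X
    (2,7)@(5, 15): e=[44,24,-4] → .
    (3,7)@(7, 15): e=[20,8,36] → X
    (3,8)@(7, 17): e=[36,8,20] → X
  covered (8 px):
    . . . .
    . . . .
    . . . .
    . X . .
    . X . .
    . . X .
    . . X X
    . . . X
    . . . X
    . . . X
    . . . .
    . . . .
T3:
  2·area = 40
  edge (4, 20)→(4, 0): d=(0,-20) top-left  bias=+0
  edge (4, 0)→(6, 6): d=(2,6) right/bottom  bias=-1
  edge (6, 6)→(4, 20): d=(-2,14) right/bottom  bias=-1
    (2,1)@(5, 3): e=[20,0,20] → .  [on edge]
    (2,2)@(5, 5): e=[20,4,16] → X
    (3,2)@(7, 5): e=[60,-8,-12] → .
    (2,3)@(5, 7): e=[20,8,12] → X
    (3,3)@(7, 7): e=[60,-4,-16] → .
    (2,4)@(5, 9): e=[20,12,8] → X
    (3,4)@(7, 9): e=[60,0,-20] → .  [on edge]
    (2,5)@(5, 11): e=[20,16,4] → X
    (3,5)@(7, 11): e=[60,4,-24] → .
    (2,6)@(5, 13): e=[20,20,0] → .  [on edge]
  covered (4 px):
    . . . .
    . . . .
    . . X .
    . . X .
    . . X .
    . . X .
    . . . .
    . . . .
    . . . .
    . . . .
    . . . .
    . . . .

Answer: [8,12,20]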